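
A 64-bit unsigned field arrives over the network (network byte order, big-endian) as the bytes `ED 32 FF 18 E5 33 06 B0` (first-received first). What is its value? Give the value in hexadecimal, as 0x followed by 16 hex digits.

0xED32FF18E53306B0

Big-endian stores the most-significant byte at the lowest address.
The bytes are already most-significant first: 0xED32FF18E53306B0.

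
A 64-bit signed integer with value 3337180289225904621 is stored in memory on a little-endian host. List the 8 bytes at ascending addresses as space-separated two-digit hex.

3337180289225904621 in hexadecimal, padded to 64 bits, is 0x2E500BCABABED1ED.
Split into bytes (most-significant first): 2E 50 0B CA BA BE D1 ED.
In little-endian order the low byte comes first in memory.
So at ascending addresses the bytes are ED D1 BE BA CA 0B 50 2E.

ED D1 BE BA CA 0B 50 2E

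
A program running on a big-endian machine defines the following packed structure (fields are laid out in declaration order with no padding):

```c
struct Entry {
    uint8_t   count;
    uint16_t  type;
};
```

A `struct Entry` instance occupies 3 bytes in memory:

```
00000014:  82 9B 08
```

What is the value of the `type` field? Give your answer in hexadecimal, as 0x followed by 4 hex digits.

0x9B08

`type` follows `count` (1 byte), so it starts at byte offset 1 and occupies 2 bytes.
Bytes at offsets 1..2: 9B 08.
Big-endian: lowest address holds the most-significant byte.
The bytes are already most-significant first: 0x9B08.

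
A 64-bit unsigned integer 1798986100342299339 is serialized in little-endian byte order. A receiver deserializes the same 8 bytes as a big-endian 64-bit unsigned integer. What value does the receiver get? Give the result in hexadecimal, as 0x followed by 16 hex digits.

0xCB9AC4AA5348F718

1798986100342299339 in 64-bit hexadecimal is 0x18F74853AAC49ACB.
Stored little-endian, the bytes at ascending addresses are CB 9A C4 AA 53 48 F7 18.
Read back as big-endian, the last byte is least significant, giving 0xCB9AC4AA5348F718.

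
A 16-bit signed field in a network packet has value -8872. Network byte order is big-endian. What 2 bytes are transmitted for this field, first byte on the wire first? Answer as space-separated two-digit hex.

DD 58

Two's complement of -8872 in 16 bits: 8872 = 0x22A8; invert → 0xDD57; add 1 → 0xDD58.
Split into bytes (most-significant first): DD 58.
Big-endian stores the most-significant byte at the lowest address.
So the memory order matches the most-significant-first order: DD 58.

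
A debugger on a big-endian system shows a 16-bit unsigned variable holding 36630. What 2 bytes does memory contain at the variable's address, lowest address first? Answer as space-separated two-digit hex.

36630 in hexadecimal, padded to 16 bits, is 0x8F16.
Split into bytes (most-significant first): 8F 16.
Big-endian: lowest address holds the most-significant byte.
So the memory order matches the most-significant-first order: 8F 16.

8F 16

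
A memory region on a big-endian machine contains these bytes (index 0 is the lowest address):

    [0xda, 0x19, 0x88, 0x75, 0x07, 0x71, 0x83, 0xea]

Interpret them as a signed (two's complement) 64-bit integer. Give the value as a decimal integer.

-2731001662806064150

In big-endian order the high byte comes first in memory.
The bytes are already most-significant first: 0xDA198875077183EA.
Top bit is set, so as a signed 64-bit value this is 0xDA198875077183EA − 2^64 = -2731001662806064150.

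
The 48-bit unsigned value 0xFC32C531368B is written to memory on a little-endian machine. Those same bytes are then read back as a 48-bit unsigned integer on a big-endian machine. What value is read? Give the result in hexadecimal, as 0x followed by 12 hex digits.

Stored little-endian, the bytes at ascending addresses are 8B 36 31 C5 32 FC.
Read back as big-endian, the last byte is least significant, giving 0x8B3631C532FC.

0x8B3631C532FC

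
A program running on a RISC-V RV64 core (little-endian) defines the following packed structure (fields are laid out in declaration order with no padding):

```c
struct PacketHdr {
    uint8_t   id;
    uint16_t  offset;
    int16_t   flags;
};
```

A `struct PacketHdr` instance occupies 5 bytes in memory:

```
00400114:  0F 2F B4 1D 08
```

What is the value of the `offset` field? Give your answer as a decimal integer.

`offset` follows `id` (1 byte), so it starts at byte offset 1 and occupies 2 bytes.
Bytes at offsets 1..2: 2F B4.
Little-endian: lowest address holds the least-significant byte.
Reassemble most-significant byte first: B4 2F → 0xB42F.
0xB42F = 46127.

46127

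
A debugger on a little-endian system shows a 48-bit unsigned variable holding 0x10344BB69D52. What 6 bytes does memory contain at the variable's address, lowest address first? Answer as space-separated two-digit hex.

52 9D B6 4B 34 10

Split into bytes (most-significant first): 10 34 4B B6 9D 52.
In little-endian order the low byte comes first in memory.
So at ascending addresses the bytes are 52 9D B6 4B 34 10.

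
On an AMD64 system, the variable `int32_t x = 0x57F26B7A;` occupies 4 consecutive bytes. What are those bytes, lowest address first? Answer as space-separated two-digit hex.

Split into bytes (most-significant first): 57 F2 6B 7A.
Little-endian stores the least-significant byte at the lowest address.
So at ascending addresses the bytes are 7A 6B F2 57.

7A 6B F2 57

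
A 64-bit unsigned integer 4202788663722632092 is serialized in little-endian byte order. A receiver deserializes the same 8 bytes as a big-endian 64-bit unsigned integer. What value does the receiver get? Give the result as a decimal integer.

4202788663722632092 in 64-bit hexadecimal is 0x3A534E05B739E39C.
Stored little-endian, the bytes at ascending addresses are 9C E3 39 B7 05 4E 53 3A.
Read back as big-endian, the last byte is least significant, giving 0x9CE339B7054E533A.
0x9CE339B7054E533A = 11304942947860894522.

11304942947860894522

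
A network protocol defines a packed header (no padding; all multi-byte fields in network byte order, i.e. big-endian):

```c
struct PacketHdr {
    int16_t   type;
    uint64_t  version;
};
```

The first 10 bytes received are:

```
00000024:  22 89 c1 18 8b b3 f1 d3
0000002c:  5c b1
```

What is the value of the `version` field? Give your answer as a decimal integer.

13914024653733715121

`version` follows `type` (2 bytes), so it starts at byte offset 2 and occupies 8 bytes.
Bytes at offsets 2..9: C1 18 8B B3 F1 D3 5C B1.
In big-endian order the high byte comes first in memory.
The bytes are already most-significant first: 0xC1188BB3F1D35CB1.
0xC1188BB3F1D35CB1 = 13914024653733715121.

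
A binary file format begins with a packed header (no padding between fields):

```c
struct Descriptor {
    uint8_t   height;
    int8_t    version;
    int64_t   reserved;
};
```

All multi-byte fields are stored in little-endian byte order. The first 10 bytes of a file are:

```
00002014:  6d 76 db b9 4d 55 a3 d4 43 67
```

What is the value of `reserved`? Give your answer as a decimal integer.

7441024807322106331

`reserved` follows `height` (1 B), `version` (1 B), so it starts at offset 1 + 1 = 2 and occupies 8 bytes.
Bytes at offsets 2..9: DB B9 4D 55 A3 D4 43 67.
Little-endian stores the least-significant byte at the lowest address.
Reassemble most-significant byte first: 67 43 D4 A3 55 4D B9 DB → 0x6743D4A3554DB9DB.
0x6743D4A3554DB9DB = 7441024807322106331.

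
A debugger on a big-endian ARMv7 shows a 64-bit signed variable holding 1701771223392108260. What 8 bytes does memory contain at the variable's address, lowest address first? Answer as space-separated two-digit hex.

17 9D E7 E9 4B 44 BE E4

1701771223392108260 in hexadecimal, padded to 64 bits, is 0x179DE7E94B44BEE4.
Split into bytes (most-significant first): 17 9D E7 E9 4B 44 BE E4.
Big-endian: lowest address holds the most-significant byte.
So the memory order matches the most-significant-first order: 17 9D E7 E9 4B 44 BE E4.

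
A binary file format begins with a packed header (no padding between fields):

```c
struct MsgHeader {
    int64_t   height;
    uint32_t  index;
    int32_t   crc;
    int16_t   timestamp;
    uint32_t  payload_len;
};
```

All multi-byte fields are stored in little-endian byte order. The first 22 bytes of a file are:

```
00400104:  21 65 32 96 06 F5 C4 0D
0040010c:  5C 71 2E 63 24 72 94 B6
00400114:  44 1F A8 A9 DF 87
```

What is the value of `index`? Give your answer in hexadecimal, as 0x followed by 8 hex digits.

`index` follows `height` (8 bytes), so it starts at byte offset 8 and occupies 4 bytes.
Bytes at offsets 8..11: 5C 71 2E 63.
In little-endian order the low byte comes first in memory.
Reassemble most-significant byte first: 63 2E 71 5C → 0x632E715C.

0x632E715C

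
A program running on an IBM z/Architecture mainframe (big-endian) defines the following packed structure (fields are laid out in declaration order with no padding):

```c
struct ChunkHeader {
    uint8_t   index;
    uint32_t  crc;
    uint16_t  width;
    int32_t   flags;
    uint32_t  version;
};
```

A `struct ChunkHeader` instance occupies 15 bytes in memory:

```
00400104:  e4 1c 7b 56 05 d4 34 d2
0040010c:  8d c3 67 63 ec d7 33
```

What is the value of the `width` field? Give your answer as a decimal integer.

`width` follows `index` (1 B), `crc` (4 B), so it starts at offset 1 + 4 = 5 and occupies 2 bytes.
Bytes at offsets 5..6: D4 34.
In big-endian order the high byte comes first in memory.
The bytes are already most-significant first: 0xD434.
0xD434 = 54324.

54324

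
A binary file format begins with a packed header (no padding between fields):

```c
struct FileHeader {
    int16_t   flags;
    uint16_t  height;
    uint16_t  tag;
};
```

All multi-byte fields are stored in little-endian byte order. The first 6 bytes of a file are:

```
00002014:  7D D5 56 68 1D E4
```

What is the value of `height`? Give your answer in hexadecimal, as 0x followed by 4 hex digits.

`height` follows `flags` (2 bytes), so it starts at byte offset 2 and occupies 2 bytes.
Bytes at offsets 2..3: 56 68.
Little-endian: lowest address holds the least-significant byte.
Reassemble most-significant byte first: 68 56 → 0x6856.

0x6856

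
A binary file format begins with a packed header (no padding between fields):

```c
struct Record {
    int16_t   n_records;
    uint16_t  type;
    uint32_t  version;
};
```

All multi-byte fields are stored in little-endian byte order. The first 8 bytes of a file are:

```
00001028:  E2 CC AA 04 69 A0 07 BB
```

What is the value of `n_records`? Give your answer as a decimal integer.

`n_records` is the first field, at byte offset 0, occupying 2 bytes.
Bytes at offsets 0..1: E2 CC.
Little-endian: lowest address holds the least-significant byte.
Reassemble most-significant byte first: CC E2 → 0xCCE2.
Top bit is set, so as a signed 16-bit value this is 0xCCE2 − 2^16 = -13086.

-13086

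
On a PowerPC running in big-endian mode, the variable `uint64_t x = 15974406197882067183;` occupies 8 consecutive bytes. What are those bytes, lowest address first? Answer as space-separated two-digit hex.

15974406197882067183 in hexadecimal, padded to 64 bits, is 0xDDB07DCD0A8F18EF.
Split into bytes (most-significant first): DD B0 7D CD 0A 8F 18 EF.
Big-endian stores the most-significant byte at the lowest address.
So the memory order matches the most-significant-first order: DD B0 7D CD 0A 8F 18 EF.

DD B0 7D CD 0A 8F 18 EF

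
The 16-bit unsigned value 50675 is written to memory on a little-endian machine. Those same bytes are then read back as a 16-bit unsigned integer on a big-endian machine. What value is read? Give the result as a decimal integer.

50675 in 16-bit hexadecimal is 0xC5F3.
Stored little-endian, the bytes at ascending addresses are F3 C5.
Read back as big-endian, the last byte is least significant, giving 0xF3C5.
0xF3C5 = 62405.

62405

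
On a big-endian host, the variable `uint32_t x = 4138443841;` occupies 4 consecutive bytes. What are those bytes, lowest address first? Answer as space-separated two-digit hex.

4138443841 in hexadecimal, padded to 32 bits, is 0xF6ABA441.
Split into bytes (most-significant first): F6 AB A4 41.
Big-endian stores the most-significant byte at the lowest address.
So the memory order matches the most-significant-first order: F6 AB A4 41.

F6 AB A4 41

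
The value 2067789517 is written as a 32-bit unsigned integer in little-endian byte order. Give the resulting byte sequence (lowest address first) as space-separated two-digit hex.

2067789517 in hexadecimal, padded to 32 bits, is 0x7B3FF6CD.
Split into bytes (most-significant first): 7B 3F F6 CD.
Little-endian stores the least-significant byte at the lowest address.
So at ascending addresses the bytes are CD F6 3F 7B.

CD F6 3F 7B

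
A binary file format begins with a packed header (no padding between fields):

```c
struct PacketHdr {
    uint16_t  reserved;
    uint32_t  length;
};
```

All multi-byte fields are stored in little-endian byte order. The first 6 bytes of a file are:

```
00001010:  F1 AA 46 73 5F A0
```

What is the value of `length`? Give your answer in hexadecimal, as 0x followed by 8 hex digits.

0xA05F7346

`length` follows `reserved` (2 bytes), so it starts at byte offset 2 and occupies 4 bytes.
Bytes at offsets 2..5: 46 73 5F A0.
In little-endian order the low byte comes first in memory.
Reassemble most-significant byte first: A0 5F 73 46 → 0xA05F7346.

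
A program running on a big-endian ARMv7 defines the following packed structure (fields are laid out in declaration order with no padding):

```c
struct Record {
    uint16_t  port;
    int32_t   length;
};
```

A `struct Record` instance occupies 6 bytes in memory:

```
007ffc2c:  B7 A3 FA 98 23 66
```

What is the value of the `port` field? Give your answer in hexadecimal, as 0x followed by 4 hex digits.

`port` is the first field, at byte offset 0, occupying 2 bytes.
Bytes at offsets 0..1: B7 A3.
Big-endian: lowest address holds the most-significant byte.
The bytes are already most-significant first: 0xB7A3.

0xB7A3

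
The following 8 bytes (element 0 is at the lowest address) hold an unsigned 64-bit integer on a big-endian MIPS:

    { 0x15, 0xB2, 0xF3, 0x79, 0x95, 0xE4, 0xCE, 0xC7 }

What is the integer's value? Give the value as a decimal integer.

Big-endian stores the most-significant byte at the lowest address.
The bytes are already most-significant first: 0x15B2F37995E4CEC7.
0x15B2F37995E4CEC7 = 1563579724182376135.

1563579724182376135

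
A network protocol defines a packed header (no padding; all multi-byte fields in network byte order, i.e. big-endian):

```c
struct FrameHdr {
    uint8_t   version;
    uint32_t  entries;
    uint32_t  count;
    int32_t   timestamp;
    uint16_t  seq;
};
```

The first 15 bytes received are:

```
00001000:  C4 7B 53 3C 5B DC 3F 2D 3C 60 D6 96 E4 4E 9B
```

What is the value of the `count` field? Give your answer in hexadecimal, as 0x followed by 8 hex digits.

0xDC3F2D3C

`count` follows `version` (1 B), `entries` (4 B), so it starts at offset 1 + 4 = 5 and occupies 4 bytes.
Bytes at offsets 5..8: DC 3F 2D 3C.
In big-endian order the high byte comes first in memory.
The bytes are already most-significant first: 0xDC3F2D3C.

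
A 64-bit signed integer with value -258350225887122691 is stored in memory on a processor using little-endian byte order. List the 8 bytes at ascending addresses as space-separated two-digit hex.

Two's complement of -258350225887122691 in 64 bits: 258350225887122691 = 0x0395D82961A4D503; invert → 0xFC6A27D69E5B2AFC; add 1 → 0xFC6A27D69E5B2AFD.
Split into bytes (most-significant first): FC 6A 27 D6 9E 5B 2A FD.
In little-endian order the low byte comes first in memory.
So at ascending addresses the bytes are FD 2A 5B 9E D6 27 6A FC.

FD 2A 5B 9E D6 27 6A FC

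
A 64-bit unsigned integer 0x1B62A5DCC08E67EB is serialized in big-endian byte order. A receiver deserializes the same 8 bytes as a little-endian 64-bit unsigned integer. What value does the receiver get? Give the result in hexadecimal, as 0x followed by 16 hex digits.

Stored big-endian, the bytes at ascending addresses are 1B 62 A5 DC C0 8E 67 EB.
Read back as little-endian, the first byte is least significant, giving 0xEB678EC0DCA5621B.

0xEB678EC0DCA5621B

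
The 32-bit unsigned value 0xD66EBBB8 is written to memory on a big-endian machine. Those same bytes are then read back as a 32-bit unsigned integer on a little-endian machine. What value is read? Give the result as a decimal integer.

Stored big-endian, the bytes at ascending addresses are D6 6E BB B8.
Read back as little-endian, the first byte is least significant, giving 0xB8BB6ED6.
0xB8BB6ED6 = 3099291350.

3099291350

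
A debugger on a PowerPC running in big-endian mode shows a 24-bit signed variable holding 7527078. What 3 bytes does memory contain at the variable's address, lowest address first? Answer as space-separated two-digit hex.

7527078 in hexadecimal, padded to 24 bits, is 0x72DAA6.
Split into bytes (most-significant first): 72 DA A6.
Big-endian stores the most-significant byte at the lowest address.
So the memory order matches the most-significant-first order: 72 DA A6.

72 DA A6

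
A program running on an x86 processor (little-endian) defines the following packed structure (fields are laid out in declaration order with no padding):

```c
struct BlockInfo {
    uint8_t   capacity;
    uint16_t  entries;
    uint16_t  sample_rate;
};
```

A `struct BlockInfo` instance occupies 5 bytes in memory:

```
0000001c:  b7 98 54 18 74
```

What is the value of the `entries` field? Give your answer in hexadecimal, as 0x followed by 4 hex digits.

`entries` follows `capacity` (1 byte), so it starts at byte offset 1 and occupies 2 bytes.
Bytes at offsets 1..2: 98 54.
In little-endian order the low byte comes first in memory.
Reassemble most-significant byte first: 54 98 → 0x5498.

0x5498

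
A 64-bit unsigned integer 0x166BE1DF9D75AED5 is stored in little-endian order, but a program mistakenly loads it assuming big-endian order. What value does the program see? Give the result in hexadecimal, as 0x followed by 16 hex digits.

Stored little-endian, the bytes at ascending addresses are D5 AE 75 9D DF E1 6B 16.
Read back as big-endian, the last byte is least significant, giving 0xD5AE759DDFE16B16.

0xD5AE759DDFE16B16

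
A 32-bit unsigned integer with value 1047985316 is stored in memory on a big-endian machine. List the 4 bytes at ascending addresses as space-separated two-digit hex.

3E 76 FC A4

1047985316 in hexadecimal, padded to 32 bits, is 0x3E76FCA4.
Split into bytes (most-significant first): 3E 76 FC A4.
In big-endian order the high byte comes first in memory.
So the memory order matches the most-significant-first order: 3E 76 FC A4.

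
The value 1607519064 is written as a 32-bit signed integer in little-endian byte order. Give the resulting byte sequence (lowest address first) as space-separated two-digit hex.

58 CB D0 5F

1607519064 in hexadecimal, padded to 32 bits, is 0x5FD0CB58.
Split into bytes (most-significant first): 5F D0 CB 58.
Little-endian stores the least-significant byte at the lowest address.
So at ascending addresses the bytes are 58 CB D0 5F.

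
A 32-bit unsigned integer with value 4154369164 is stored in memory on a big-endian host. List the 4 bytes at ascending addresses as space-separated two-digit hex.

4154369164 in hexadecimal, padded to 32 bits, is 0xF79EA48C.
Split into bytes (most-significant first): F7 9E A4 8C.
In big-endian order the high byte comes first in memory.
So the memory order matches the most-significant-first order: F7 9E A4 8C.

F7 9E A4 8C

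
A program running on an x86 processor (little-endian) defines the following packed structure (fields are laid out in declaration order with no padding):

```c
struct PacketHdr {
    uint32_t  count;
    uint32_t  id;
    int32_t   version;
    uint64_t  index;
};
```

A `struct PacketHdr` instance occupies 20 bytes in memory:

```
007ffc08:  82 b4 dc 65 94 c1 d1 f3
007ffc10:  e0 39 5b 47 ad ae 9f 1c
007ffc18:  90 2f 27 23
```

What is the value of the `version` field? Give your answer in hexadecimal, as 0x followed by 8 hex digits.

`version` follows `count` (4 B), `id` (4 B), so it starts at offset 4 + 4 = 8 and occupies 4 bytes.
Bytes at offsets 8..11: E0 39 5B 47.
Little-endian stores the least-significant byte at the lowest address.
Reassemble most-significant byte first: 47 5B 39 E0 → 0x475B39E0.

0x475B39E0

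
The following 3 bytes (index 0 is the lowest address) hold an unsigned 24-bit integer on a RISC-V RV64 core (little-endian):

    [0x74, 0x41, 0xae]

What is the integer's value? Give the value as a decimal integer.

In little-endian order the low byte comes first in memory.
Reassemble most-significant byte first: AE 41 74 → 0xAE4174.
0xAE4174 = 11420020.

11420020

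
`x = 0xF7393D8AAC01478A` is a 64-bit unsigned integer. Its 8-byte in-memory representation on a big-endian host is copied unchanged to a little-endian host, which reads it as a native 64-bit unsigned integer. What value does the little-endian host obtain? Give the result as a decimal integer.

Stored big-endian, the bytes at ascending addresses are F7 39 3D 8A AC 01 47 8A.
Read back as little-endian, the first byte is least significant, giving 0x8A4701AC8A3D39F7.
0x8A4701AC8A3D39F7 = 9963934541145782775.

9963934541145782775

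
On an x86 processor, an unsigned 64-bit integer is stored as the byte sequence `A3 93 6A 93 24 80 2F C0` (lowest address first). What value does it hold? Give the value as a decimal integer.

Little-endian stores the least-significant byte at the lowest address.
Reassemble most-significant byte first: C0 2F 80 24 93 6A 93 A3 → 0xC02F8024936A93A3.
0xC02F8024936A93A3 = 13848428273767977891.

13848428273767977891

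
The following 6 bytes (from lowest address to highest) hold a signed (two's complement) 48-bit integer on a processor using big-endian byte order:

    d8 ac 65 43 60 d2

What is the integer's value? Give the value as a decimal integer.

-43240031821614

Big-endian: lowest address holds the most-significant byte.
The bytes are already most-significant first: 0xD8AC654360D2.
Top bit is set, so as a signed 48-bit value this is 0xD8AC654360D2 − 2^48 = -43240031821614.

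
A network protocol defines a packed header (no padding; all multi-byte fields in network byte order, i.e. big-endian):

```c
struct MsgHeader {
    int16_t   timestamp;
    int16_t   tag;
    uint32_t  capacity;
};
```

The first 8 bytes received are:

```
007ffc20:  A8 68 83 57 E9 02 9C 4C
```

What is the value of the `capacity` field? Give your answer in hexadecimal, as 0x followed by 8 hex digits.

0xE9029C4C

`capacity` follows `timestamp` (2 B), `tag` (2 B), so it starts at offset 2 + 2 = 4 and occupies 4 bytes.
Bytes at offsets 4..7: E9 02 9C 4C.
Big-endian stores the most-significant byte at the lowest address.
The bytes are already most-significant first: 0xE9029C4C.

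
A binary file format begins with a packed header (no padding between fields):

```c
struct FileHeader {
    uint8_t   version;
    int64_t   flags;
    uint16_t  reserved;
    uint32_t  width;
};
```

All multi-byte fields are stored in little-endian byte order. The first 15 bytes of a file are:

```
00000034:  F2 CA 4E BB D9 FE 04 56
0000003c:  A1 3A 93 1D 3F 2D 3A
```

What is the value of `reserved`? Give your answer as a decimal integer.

37690

`reserved` follows `version` (1 B), `flags` (8 B), so it starts at offset 1 + 8 = 9 and occupies 2 bytes.
Bytes at offsets 9..10: 3A 93.
In little-endian order the low byte comes first in memory.
Reassemble most-significant byte first: 93 3A → 0x933A.
0x933A = 37690.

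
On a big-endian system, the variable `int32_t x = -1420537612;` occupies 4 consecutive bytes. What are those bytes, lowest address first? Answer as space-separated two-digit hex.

AB 54 50 F4

Two's complement of -1420537612 in 32 bits: 1420537612 = 0x54ABAF0C; invert → 0xAB5450F3; add 1 → 0xAB5450F4.
Split into bytes (most-significant first): AB 54 50 F4.
In big-endian order the high byte comes first in memory.
So the memory order matches the most-significant-first order: AB 54 50 F4.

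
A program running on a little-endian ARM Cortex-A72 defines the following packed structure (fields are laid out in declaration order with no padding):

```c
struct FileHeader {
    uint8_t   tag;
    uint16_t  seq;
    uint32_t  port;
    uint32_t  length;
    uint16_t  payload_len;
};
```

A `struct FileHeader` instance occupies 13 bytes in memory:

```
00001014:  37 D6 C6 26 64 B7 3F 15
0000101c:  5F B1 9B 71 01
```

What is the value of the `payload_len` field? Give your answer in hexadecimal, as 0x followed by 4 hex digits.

0x0171

`payload_len` follows `tag` (1 B), `seq` (2 B), `port` (4 B), `length` (4 B), so it starts at offset 1 + 2 + 4 + 4 = 11 and occupies 2 bytes.
Bytes at offsets 11..12: 71 01.
In little-endian order the low byte comes first in memory.
Reassemble most-significant byte first: 01 71 → 0x0171.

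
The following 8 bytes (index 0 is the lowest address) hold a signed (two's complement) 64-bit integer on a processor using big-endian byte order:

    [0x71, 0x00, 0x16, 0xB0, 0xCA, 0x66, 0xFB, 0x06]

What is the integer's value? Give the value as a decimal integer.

Big-endian stores the most-significant byte at the lowest address.
The bytes are already most-significant first: 0x710016B0CA66FB06.
0x710016B0CA66FB06 = 8142533074851658502.

8142533074851658502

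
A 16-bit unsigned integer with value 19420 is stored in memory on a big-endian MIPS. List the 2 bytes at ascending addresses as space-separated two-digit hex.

19420 in hexadecimal, padded to 16 bits, is 0x4BDC.
Split into bytes (most-significant first): 4B DC.
Big-endian stores the most-significant byte at the lowest address.
So the memory order matches the most-significant-first order: 4B DC.

4B DC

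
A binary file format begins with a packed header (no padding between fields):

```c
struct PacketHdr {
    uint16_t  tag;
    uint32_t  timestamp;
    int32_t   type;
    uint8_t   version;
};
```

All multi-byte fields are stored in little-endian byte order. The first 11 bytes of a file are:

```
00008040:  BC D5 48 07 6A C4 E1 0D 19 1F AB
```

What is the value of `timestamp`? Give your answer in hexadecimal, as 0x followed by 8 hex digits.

0xC46A0748

`timestamp` follows `tag` (2 bytes), so it starts at byte offset 2 and occupies 4 bytes.
Bytes at offsets 2..5: 48 07 6A C4.
Little-endian: lowest address holds the least-significant byte.
Reassemble most-significant byte first: C4 6A 07 48 → 0xC46A0748.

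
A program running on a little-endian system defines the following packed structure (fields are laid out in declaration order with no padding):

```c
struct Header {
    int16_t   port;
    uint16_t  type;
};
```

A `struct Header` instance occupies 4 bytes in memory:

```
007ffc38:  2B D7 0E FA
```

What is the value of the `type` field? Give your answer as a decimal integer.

`type` follows `port` (2 bytes), so it starts at byte offset 2 and occupies 2 bytes.
Bytes at offsets 2..3: 0E FA.
Little-endian: lowest address holds the least-significant byte.
Reassemble most-significant byte first: FA 0E → 0xFA0E.
0xFA0E = 64014.

64014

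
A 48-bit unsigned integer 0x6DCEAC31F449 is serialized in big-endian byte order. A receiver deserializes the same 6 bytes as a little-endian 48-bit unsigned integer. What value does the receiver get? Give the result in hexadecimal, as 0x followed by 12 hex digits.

0x49F431ACCE6D

Stored big-endian, the bytes at ascending addresses are 6D CE AC 31 F4 49.
Read back as little-endian, the first byte is least significant, giving 0x49F431ACCE6D.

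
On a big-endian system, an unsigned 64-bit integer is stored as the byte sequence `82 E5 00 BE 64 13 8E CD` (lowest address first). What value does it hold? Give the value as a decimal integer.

9431945812320161485

In big-endian order the high byte comes first in memory.
The bytes are already most-significant first: 0x82E500BE64138ECD.
0x82E500BE64138ECD = 9431945812320161485.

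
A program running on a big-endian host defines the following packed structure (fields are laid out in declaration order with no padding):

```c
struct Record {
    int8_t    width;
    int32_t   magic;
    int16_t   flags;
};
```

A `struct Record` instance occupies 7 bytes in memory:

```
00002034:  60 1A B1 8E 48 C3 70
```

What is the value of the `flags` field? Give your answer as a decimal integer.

`flags` follows `width` (1 B), `magic` (4 B), so it starts at offset 1 + 4 = 5 and occupies 2 bytes.
Bytes at offsets 5..6: C3 70.
Big-endian: lowest address holds the most-significant byte.
The bytes are already most-significant first: 0xC370.
Top bit is set, so as a signed 16-bit value this is 0xC370 − 2^16 = -15504.

-15504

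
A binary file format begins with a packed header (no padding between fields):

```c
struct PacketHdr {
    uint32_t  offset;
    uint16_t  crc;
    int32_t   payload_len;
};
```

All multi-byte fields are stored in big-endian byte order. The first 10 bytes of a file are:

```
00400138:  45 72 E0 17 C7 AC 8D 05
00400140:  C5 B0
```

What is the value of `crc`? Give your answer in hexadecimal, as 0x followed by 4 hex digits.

`crc` follows `offset` (4 bytes), so it starts at byte offset 4 and occupies 2 bytes.
Bytes at offsets 4..5: C7 AC.
Big-endian stores the most-significant byte at the lowest address.
The bytes are already most-significant first: 0xC7AC.

0xC7AC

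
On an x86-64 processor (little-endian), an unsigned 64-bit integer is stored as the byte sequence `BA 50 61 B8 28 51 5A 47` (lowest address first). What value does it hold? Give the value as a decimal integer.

5141511159930769594

Little-endian: lowest address holds the least-significant byte.
Reassemble most-significant byte first: 47 5A 51 28 B8 61 50 BA → 0x475A5128B86150BA.
0x475A5128B86150BA = 5141511159930769594.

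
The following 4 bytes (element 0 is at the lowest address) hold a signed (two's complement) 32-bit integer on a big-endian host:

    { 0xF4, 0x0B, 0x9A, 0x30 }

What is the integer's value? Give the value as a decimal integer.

-200566224

Big-endian stores the most-significant byte at the lowest address.
The bytes are already most-significant first: 0xF40B9A30.
Top bit is set, so as a signed 32-bit value this is 0xF40B9A30 − 2^32 = -200566224.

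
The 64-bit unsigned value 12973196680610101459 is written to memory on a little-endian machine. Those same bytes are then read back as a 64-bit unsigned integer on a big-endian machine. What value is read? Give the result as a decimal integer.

15255955169394625204

12973196680610101459 in 64-bit hexadecimal is 0xB40A0DA5650AB8D3.
Stored little-endian, the bytes at ascending addresses are D3 B8 0A 65 A5 0D 0A B4.
Read back as big-endian, the last byte is least significant, giving 0xD3B80A65A50D0AB4.
0xD3B80A65A50D0AB4 = 15255955169394625204.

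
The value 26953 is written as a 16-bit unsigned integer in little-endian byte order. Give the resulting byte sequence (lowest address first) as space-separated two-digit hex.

49 69

26953 in hexadecimal, padded to 16 bits, is 0x6949.
Split into bytes (most-significant first): 69 49.
In little-endian order the low byte comes first in memory.
So at ascending addresses the bytes are 49 69.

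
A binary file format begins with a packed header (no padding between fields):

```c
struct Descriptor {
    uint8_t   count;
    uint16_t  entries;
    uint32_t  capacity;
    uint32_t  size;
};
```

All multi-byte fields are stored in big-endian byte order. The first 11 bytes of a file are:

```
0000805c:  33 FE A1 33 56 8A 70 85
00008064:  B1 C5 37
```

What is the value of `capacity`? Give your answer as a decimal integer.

`capacity` follows `count` (1 B), `entries` (2 B), so it starts at offset 1 + 2 = 3 and occupies 4 bytes.
Bytes at offsets 3..6: 33 56 8A 70.
Big-endian stores the most-significant byte at the lowest address.
The bytes are already most-significant first: 0x33568A70.
0x33568A70 = 861309552.

861309552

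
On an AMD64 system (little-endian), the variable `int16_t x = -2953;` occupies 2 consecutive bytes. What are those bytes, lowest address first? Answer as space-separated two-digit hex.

Two's complement of -2953 in 16 bits: 2953 = 0x0B89; invert → 0xF476; add 1 → 0xF477.
Split into bytes (most-significant first): F4 77.
Little-endian stores the least-significant byte at the lowest address.
So at ascending addresses the bytes are 77 F4.

77 F4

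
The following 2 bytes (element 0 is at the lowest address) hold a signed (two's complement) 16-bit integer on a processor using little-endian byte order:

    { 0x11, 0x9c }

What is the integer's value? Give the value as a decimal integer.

Little-endian: lowest address holds the least-significant byte.
Reassemble most-significant byte first: 9C 11 → 0x9C11.
Top bit is set, so as a signed 16-bit value this is 0x9C11 − 2^16 = -25583.

-25583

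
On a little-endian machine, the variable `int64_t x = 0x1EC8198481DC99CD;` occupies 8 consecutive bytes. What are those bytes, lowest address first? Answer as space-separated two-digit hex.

CD 99 DC 81 84 19 C8 1E

Split into bytes (most-significant first): 1E C8 19 84 81 DC 99 CD.
Little-endian stores the least-significant byte at the lowest address.
So at ascending addresses the bytes are CD 99 DC 81 84 19 C8 1E.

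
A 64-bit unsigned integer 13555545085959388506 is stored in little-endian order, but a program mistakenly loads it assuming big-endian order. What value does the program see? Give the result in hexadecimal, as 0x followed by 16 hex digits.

0x5ABD66716FF81EBC

13555545085959388506 in 64-bit hexadecimal is 0xBC1EF86F7166BD5A.
Stored little-endian, the bytes at ascending addresses are 5A BD 66 71 6F F8 1E BC.
Read back as big-endian, the last byte is least significant, giving 0x5ABD66716FF81EBC.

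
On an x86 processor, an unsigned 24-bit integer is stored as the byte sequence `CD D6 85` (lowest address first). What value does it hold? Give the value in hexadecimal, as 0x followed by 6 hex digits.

0x85D6CD

Little-endian: lowest address holds the least-significant byte.
Reassemble most-significant byte first: 85 D6 CD → 0x85D6CD.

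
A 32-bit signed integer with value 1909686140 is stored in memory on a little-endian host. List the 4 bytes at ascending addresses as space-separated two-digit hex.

7C 7F D3 71

1909686140 in hexadecimal, padded to 32 bits, is 0x71D37F7C.
Split into bytes (most-significant first): 71 D3 7F 7C.
In little-endian order the low byte comes first in memory.
So at ascending addresses the bytes are 7C 7F D3 71.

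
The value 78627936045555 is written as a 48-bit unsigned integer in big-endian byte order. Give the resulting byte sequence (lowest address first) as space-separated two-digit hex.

47 82 FE 32 89 F3

78627936045555 in hexadecimal, padded to 48 bits, is 0x4782FE3289F3.
Split into bytes (most-significant first): 47 82 FE 32 89 F3.
In big-endian order the high byte comes first in memory.
So the memory order matches the most-significant-first order: 47 82 FE 32 89 F3.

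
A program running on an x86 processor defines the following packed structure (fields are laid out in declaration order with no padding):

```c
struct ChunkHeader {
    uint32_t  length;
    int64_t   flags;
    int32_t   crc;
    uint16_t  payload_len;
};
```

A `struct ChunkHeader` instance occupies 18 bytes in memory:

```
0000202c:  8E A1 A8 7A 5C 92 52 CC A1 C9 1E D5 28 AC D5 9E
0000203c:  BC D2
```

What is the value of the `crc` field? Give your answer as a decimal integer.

`crc` follows `length` (4 B), `flags` (8 B), so it starts at offset 4 + 8 = 12 and occupies 4 bytes.
Bytes at offsets 12..15: 28 AC D5 9E.
Little-endian stores the least-significant byte at the lowest address.
Reassemble most-significant byte first: 9E D5 AC 28 → 0x9ED5AC28.
Top bit is set, so as a signed 32-bit value this is 0x9ED5AC28 − 2^32 = -1630163928.

-1630163928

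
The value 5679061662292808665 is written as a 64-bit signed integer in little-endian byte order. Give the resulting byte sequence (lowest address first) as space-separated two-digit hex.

5679061662292808665 in hexadecimal, padded to 64 bits, is 0x4ED0147E2E8093D9.
Split into bytes (most-significant first): 4E D0 14 7E 2E 80 93 D9.
Little-endian stores the least-significant byte at the lowest address.
So at ascending addresses the bytes are D9 93 80 2E 7E 14 D0 4E.

D9 93 80 2E 7E 14 D0 4E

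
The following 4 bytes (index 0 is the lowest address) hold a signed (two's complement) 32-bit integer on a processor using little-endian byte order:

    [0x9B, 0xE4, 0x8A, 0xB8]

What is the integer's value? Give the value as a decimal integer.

In little-endian order the low byte comes first in memory.
Reassemble most-significant byte first: B8 8A E4 9B → 0xB88AE49B.
Top bit is set, so as a signed 32-bit value this is 0xB88AE49B − 2^32 = -1198857061.

-1198857061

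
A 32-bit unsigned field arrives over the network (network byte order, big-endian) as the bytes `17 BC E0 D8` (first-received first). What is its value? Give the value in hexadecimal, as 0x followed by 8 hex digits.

Big-endian: lowest address holds the most-significant byte.
The bytes are already most-significant first: 0x17BCE0D8.

0x17BCE0D8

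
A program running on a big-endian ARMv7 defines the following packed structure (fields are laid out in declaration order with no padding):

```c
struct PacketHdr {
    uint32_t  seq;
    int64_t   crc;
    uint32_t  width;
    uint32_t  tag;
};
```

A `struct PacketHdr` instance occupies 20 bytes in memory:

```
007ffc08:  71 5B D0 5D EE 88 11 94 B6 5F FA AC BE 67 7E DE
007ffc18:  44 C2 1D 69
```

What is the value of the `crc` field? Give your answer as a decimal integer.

-1258736765437478228

`crc` follows `seq` (4 bytes), so it starts at byte offset 4 and occupies 8 bytes.
Bytes at offsets 4..11: EE 88 11 94 B6 5F FA AC.
In big-endian order the high byte comes first in memory.
The bytes are already most-significant first: 0xEE881194B65FFAAC.
Top bit is set, so as a signed 64-bit value this is 0xEE881194B65FFAAC − 2^64 = -1258736765437478228.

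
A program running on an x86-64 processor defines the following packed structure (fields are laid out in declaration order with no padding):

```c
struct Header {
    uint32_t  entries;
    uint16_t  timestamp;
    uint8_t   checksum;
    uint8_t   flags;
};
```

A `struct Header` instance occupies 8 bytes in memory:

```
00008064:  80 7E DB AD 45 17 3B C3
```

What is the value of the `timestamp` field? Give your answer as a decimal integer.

5957

`timestamp` follows `entries` (4 bytes), so it starts at byte offset 4 and occupies 2 bytes.
Bytes at offsets 4..5: 45 17.
In little-endian order the low byte comes first in memory.
Reassemble most-significant byte first: 17 45 → 0x1745.
0x1745 = 5957.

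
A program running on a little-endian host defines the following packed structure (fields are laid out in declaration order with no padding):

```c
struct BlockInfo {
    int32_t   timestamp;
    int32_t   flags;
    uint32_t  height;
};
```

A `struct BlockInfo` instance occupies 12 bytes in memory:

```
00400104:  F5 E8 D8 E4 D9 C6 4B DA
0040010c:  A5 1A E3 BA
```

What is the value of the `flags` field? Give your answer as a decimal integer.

-632568103

`flags` follows `timestamp` (4 bytes), so it starts at byte offset 4 and occupies 4 bytes.
Bytes at offsets 4..7: D9 C6 4B DA.
Little-endian stores the least-significant byte at the lowest address.
Reassemble most-significant byte first: DA 4B C6 D9 → 0xDA4BC6D9.
Top bit is set, so as a signed 32-bit value this is 0xDA4BC6D9 − 2^32 = -632568103.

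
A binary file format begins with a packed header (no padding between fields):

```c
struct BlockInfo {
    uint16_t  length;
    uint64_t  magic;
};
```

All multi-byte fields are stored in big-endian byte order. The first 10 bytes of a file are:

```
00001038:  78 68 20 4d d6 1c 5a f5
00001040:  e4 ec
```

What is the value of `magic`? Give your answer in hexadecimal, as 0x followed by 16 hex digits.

0x204DD61C5AF5E4EC

`magic` follows `length` (2 bytes), so it starts at byte offset 2 and occupies 8 bytes.
Bytes at offsets 2..9: 20 4D D6 1C 5A F5 E4 EC.
Big-endian: lowest address holds the most-significant byte.
The bytes are already most-significant first: 0x204DD61C5AF5E4EC.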